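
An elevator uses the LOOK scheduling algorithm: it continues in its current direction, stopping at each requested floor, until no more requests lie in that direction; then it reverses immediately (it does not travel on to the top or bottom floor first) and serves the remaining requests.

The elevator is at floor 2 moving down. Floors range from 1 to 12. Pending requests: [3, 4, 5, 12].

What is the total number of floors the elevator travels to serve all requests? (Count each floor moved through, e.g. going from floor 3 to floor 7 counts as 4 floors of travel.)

Start at floor 2 moving down, LOOK stop order: [3, 4, 5, 12]
  2 → 3: |3-2| = 1, total = 1
  3 → 4: |4-3| = 1, total = 2
  4 → 5: |5-4| = 1, total = 3
  5 → 12: |12-5| = 7, total = 10

Answer: 10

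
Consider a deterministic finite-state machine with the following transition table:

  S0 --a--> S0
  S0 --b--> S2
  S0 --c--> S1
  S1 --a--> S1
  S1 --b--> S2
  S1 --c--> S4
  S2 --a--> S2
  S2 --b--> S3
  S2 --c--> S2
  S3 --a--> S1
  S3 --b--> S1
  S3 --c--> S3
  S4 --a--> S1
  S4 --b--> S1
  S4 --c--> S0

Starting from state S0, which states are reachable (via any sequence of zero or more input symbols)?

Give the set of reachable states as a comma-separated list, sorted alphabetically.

BFS from S0:
  visit S0: S0--a-->S0 (seen), S0--b-->S2 (new), S0--c-->S1 (new)
  visit S2: S2--a-->S2 (seen), S2--b-->S3 (new), S2--c-->S2 (seen)
  visit S1: S1--a-->S1 (seen), S1--b-->S2 (seen), S1--c-->S4 (new)
  visit S3: S3--a-->S1 (seen), S3--b-->S1 (seen), S3--c-->S3 (seen)
  visit S4: S4--a-->S1 (seen), S4--b-->S1 (seen), S4--c-->S0 (seen)

Answer: S0, S1, S2, S3, S4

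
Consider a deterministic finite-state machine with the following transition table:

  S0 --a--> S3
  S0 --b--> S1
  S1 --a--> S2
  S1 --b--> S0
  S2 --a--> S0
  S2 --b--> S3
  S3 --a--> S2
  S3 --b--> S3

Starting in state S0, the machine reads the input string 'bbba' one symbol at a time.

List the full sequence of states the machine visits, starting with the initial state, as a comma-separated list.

Start: S0
  read 'b': S0 --b--> S1
  read 'b': S1 --b--> S0
  read 'b': S0 --b--> S1
  read 'a': S1 --a--> S2

Answer: S0, S1, S0, S1, S2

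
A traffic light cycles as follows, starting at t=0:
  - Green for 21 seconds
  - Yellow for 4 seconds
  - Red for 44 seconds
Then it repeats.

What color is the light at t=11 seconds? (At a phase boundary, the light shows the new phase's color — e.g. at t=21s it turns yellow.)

Answer: green

Derivation:
Cycle length = 21 + 4 + 44 = 69s
t = 11, phase_t = 11 mod 69 = 11
11 < 21 (green end) → GREEN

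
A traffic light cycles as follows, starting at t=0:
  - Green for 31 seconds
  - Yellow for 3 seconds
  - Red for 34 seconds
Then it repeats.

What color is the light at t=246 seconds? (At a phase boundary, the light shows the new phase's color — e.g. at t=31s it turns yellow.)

Answer: red

Derivation:
Cycle length = 31 + 3 + 34 = 68s
t = 246, phase_t = 246 mod 68 = 42
42 >= 34 → RED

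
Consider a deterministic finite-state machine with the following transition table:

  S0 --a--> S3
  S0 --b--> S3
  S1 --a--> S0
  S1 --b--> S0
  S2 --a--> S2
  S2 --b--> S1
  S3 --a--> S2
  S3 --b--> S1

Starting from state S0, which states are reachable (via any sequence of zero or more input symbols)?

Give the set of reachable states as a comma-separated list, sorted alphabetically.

BFS from S0:
  visit S0: S0--a-->S3 (new), S0--b-->S3 (seen)
  visit S3: S3--a-->S2 (new), S3--b-->S1 (new)
  visit S2: S2--a-->S2 (seen), S2--b-->S1 (seen)
  visit S1: S1--a-->S0 (seen), S1--b-->S0 (seen)

Answer: S0, S1, S2, S3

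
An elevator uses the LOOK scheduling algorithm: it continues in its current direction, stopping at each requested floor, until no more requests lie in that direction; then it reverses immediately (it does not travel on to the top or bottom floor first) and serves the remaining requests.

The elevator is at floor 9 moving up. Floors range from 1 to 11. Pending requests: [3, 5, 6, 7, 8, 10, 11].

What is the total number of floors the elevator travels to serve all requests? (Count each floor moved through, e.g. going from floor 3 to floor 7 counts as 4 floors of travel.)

Start at floor 9 moving up, LOOK stop order: [10, 11, 8, 7, 6, 5, 3]
  9 → 10: |10-9| = 1, total = 1
  10 → 11: |11-10| = 1, total = 2
  11 → 8: |8-11| = 3, total = 5
  8 → 7: |7-8| = 1, total = 6
  7 → 6: |6-7| = 1, total = 7
  6 → 5: |5-6| = 1, total = 8
  5 → 3: |3-5| = 2, total = 10

Answer: 10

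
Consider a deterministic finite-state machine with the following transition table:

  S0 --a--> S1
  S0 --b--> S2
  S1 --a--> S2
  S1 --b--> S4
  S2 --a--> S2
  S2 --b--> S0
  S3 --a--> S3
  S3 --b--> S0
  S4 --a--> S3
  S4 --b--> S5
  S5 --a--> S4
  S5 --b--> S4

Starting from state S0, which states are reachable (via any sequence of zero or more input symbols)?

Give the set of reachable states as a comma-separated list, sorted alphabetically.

BFS from S0:
  visit S0: S0--a-->S1 (new), S0--b-->S2 (new)
  visit S1: S1--a-->S2 (seen), S1--b-->S4 (new)
  visit S2: S2--a-->S2 (seen), S2--b-->S0 (seen)
  visit S4: S4--a-->S3 (new), S4--b-->S5 (new)
  visit S3: S3--a-->S3 (seen), S3--b-->S0 (seen)
  visit S5: S5--a-->S4 (seen), S5--b-->S4 (seen)

Answer: S0, S1, S2, S3, S4, S5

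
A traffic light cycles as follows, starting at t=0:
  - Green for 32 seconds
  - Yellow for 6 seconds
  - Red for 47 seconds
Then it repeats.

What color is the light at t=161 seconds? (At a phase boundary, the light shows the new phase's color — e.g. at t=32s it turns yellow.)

Answer: red

Derivation:
Cycle length = 32 + 6 + 47 = 85s
t = 161, phase_t = 161 mod 85 = 76
76 >= 38 → RED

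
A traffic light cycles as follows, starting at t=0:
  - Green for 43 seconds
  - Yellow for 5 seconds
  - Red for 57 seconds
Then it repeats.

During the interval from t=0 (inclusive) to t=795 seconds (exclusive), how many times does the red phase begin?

Answer: 8

Derivation:
Cycle = 43+5+57 = 105s
red phase starts at t = k*105 + 48 for k=0,1,2,...
Need k*105+48 < 795 → k < 7.114
k ∈ {0, ..., 7} → 8 starts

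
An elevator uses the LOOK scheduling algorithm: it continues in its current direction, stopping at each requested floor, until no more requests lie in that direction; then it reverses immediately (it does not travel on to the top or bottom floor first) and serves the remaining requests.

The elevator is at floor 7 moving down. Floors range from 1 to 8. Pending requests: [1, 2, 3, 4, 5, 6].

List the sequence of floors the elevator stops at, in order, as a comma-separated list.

Current: 7, moving DOWN
Serve below first (descending): [6, 5, 4, 3, 2, 1]
Then reverse, serve above (ascending): []

Answer: 6, 5, 4, 3, 2, 1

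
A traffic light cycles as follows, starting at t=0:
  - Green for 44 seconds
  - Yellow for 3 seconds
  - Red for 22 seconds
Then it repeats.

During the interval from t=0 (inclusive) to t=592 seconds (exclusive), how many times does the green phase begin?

Answer: 9

Derivation:
Cycle = 44+3+22 = 69s
green phase starts at t = k*69 + 0 for k=0,1,2,...
Need k*69+0 < 592 → k < 8.580
k ∈ {0, ..., 8} → 9 starts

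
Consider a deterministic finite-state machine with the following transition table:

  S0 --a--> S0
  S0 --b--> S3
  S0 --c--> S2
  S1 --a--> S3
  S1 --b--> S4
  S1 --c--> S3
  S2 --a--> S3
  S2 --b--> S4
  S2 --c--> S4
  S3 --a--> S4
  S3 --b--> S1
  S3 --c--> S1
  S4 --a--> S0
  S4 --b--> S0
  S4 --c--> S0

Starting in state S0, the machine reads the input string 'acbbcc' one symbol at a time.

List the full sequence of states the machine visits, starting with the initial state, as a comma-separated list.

Answer: S0, S0, S2, S4, S0, S2, S4

Derivation:
Start: S0
  read 'a': S0 --a--> S0
  read 'c': S0 --c--> S2
  read 'b': S2 --b--> S4
  read 'b': S4 --b--> S0
  read 'c': S0 --c--> S2
  read 'c': S2 --c--> S4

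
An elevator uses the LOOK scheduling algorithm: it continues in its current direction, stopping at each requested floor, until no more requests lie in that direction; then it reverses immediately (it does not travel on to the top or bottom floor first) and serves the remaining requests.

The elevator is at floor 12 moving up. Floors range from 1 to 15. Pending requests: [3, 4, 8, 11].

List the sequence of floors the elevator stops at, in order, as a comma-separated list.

Current: 12, moving UP
Serve above first (ascending): []
Then reverse, serve below (descending): [11, 8, 4, 3]

Answer: 11, 8, 4, 3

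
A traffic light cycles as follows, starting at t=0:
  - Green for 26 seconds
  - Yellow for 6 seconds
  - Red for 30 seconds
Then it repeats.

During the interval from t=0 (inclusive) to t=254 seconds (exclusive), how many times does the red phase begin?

Answer: 4

Derivation:
Cycle = 26+6+30 = 62s
red phase starts at t = k*62 + 32 for k=0,1,2,...
Need k*62+32 < 254 → k < 3.581
k ∈ {0, ..., 3} → 4 starts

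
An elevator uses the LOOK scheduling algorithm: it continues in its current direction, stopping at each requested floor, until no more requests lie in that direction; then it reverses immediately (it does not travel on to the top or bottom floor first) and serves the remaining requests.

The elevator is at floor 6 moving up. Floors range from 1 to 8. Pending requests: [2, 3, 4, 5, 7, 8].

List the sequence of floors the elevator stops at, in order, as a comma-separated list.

Answer: 7, 8, 5, 4, 3, 2

Derivation:
Current: 6, moving UP
Serve above first (ascending): [7, 8]
Then reverse, serve below (descending): [5, 4, 3, 2]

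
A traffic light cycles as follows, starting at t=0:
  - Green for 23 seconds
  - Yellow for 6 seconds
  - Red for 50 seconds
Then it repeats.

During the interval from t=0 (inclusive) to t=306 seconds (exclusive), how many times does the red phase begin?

Cycle = 23+6+50 = 79s
red phase starts at t = k*79 + 29 for k=0,1,2,...
Need k*79+29 < 306 → k < 3.506
k ∈ {0, ..., 3} → 4 starts

Answer: 4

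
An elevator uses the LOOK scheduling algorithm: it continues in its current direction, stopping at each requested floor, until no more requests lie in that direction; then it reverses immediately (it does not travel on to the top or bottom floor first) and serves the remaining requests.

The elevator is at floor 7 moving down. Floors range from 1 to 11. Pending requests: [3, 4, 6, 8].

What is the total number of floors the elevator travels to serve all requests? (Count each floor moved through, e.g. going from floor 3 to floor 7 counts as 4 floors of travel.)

Start at floor 7 moving down, LOOK stop order: [6, 4, 3, 8]
  7 → 6: |6-7| = 1, total = 1
  6 → 4: |4-6| = 2, total = 3
  4 → 3: |3-4| = 1, total = 4
  3 → 8: |8-3| = 5, total = 9

Answer: 9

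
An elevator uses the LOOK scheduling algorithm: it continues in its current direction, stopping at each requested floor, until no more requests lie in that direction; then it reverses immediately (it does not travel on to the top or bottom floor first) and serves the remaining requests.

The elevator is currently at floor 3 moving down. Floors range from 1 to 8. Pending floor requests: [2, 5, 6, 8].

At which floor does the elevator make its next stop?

Current floor: 3, direction: down
Requests above: [5, 6, 8]
Requests below: [2]
Moving down and requests lie below → nearest below is max([2]) = 2

Answer: 2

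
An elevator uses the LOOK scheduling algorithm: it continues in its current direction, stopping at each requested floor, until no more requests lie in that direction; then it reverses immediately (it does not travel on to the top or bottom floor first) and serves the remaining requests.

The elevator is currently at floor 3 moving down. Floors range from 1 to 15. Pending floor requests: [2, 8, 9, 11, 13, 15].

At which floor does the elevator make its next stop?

Current floor: 3, direction: down
Requests above: [8, 9, 11, 13, 15]
Requests below: [2]
Moving down and requests lie below → nearest below is max([2]) = 2

Answer: 2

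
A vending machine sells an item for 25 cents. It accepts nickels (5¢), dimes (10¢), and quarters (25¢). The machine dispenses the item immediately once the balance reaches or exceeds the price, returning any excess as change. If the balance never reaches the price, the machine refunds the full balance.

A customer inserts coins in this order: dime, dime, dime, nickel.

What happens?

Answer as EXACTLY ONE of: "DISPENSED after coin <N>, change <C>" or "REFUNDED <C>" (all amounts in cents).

Price: 25¢
Coin 1 (dime, 10¢): balance = 10¢
Coin 2 (dime, 10¢): balance = 20¢
Coin 3 (dime, 10¢): balance = 30¢
  → balance >= price → DISPENSE, change = 30 - 25 = 5¢

Answer: DISPENSED after coin 3, change 5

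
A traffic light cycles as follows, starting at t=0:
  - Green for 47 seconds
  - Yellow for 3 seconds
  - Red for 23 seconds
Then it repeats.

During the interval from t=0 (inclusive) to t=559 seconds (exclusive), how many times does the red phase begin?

Answer: 7

Derivation:
Cycle = 47+3+23 = 73s
red phase starts at t = k*73 + 50 for k=0,1,2,...
Need k*73+50 < 559 → k < 6.973
k ∈ {0, ..., 6} → 7 starts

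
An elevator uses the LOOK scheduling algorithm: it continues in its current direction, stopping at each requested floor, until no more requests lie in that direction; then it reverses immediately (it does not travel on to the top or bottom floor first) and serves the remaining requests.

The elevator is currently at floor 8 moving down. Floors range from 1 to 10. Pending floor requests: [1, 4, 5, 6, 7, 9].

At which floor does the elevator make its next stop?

Answer: 7

Derivation:
Current floor: 8, direction: down
Requests above: [9]
Requests below: [1, 4, 5, 6, 7]
Moving down and requests lie below → nearest below is max([1, 4, 5, 6, 7]) = 7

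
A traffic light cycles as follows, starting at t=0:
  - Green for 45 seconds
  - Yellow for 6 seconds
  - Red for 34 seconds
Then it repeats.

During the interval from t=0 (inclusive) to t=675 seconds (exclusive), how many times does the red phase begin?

Answer: 8

Derivation:
Cycle = 45+6+34 = 85s
red phase starts at t = k*85 + 51 for k=0,1,2,...
Need k*85+51 < 675 → k < 7.341
k ∈ {0, ..., 7} → 8 starts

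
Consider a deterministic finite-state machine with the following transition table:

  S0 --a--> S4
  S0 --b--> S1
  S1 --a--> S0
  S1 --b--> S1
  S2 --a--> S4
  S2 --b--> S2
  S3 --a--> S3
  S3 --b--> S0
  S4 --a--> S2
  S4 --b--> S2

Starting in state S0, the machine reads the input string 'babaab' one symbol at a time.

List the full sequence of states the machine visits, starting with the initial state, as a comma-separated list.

Answer: S0, S1, S0, S1, S0, S4, S2

Derivation:
Start: S0
  read 'b': S0 --b--> S1
  read 'a': S1 --a--> S0
  read 'b': S0 --b--> S1
  read 'a': S1 --a--> S0
  read 'a': S0 --a--> S4
  read 'b': S4 --b--> S2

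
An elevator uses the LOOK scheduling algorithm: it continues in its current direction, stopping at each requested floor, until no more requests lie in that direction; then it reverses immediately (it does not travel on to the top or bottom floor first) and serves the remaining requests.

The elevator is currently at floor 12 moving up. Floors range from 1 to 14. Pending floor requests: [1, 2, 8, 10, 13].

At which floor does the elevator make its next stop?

Answer: 13

Derivation:
Current floor: 12, direction: up
Requests above: [13]
Requests below: [1, 2, 8, 10]
Moving up and requests lie above → nearest above is min([13]) = 13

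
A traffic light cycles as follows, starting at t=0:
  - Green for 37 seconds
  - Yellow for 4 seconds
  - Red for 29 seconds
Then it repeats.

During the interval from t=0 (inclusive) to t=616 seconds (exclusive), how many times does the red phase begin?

Answer: 9

Derivation:
Cycle = 37+4+29 = 70s
red phase starts at t = k*70 + 41 for k=0,1,2,...
Need k*70+41 < 616 → k < 8.214
k ∈ {0, ..., 8} → 9 starts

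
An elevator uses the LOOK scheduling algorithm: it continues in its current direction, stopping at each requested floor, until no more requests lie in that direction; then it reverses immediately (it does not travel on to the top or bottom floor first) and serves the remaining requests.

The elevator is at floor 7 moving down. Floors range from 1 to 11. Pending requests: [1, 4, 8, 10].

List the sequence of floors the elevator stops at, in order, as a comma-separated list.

Current: 7, moving DOWN
Serve below first (descending): [4, 1]
Then reverse, serve above (ascending): [8, 10]

Answer: 4, 1, 8, 10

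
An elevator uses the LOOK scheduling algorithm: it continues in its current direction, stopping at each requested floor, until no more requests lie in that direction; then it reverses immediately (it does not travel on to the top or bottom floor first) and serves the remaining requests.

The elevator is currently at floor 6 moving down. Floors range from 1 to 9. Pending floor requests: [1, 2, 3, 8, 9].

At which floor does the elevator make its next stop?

Answer: 3

Derivation:
Current floor: 6, direction: down
Requests above: [8, 9]
Requests below: [1, 2, 3]
Moving down and requests lie below → nearest below is max([1, 2, 3]) = 3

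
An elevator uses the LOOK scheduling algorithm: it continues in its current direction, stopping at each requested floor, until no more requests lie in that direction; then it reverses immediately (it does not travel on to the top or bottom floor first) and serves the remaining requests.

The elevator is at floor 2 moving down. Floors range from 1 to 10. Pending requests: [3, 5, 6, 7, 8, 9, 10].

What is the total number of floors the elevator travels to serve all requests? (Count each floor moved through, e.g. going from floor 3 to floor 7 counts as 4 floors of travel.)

Answer: 8

Derivation:
Start at floor 2 moving down, LOOK stop order: [3, 5, 6, 7, 8, 9, 10]
  2 → 3: |3-2| = 1, total = 1
  3 → 5: |5-3| = 2, total = 3
  5 → 6: |6-5| = 1, total = 4
  6 → 7: |7-6| = 1, total = 5
  7 → 8: |8-7| = 1, total = 6
  8 → 9: |9-8| = 1, total = 7
  9 → 10: |10-9| = 1, total = 8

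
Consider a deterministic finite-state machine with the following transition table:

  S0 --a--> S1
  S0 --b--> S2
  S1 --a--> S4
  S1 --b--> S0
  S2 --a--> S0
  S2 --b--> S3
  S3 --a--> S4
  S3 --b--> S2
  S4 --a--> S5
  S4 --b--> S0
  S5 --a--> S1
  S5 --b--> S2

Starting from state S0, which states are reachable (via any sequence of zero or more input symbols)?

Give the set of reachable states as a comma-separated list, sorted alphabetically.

Answer: S0, S1, S2, S3, S4, S5

Derivation:
BFS from S0:
  visit S0: S0--a-->S1 (new), S0--b-->S2 (new)
  visit S1: S1--a-->S4 (new), S1--b-->S0 (seen)
  visit S2: S2--a-->S0 (seen), S2--b-->S3 (new)
  visit S4: S4--a-->S5 (new), S4--b-->S0 (seen)
  visit S3: S3--a-->S4 (seen), S3--b-->S2 (seen)
  visit S5: S5--a-->S1 (seen), S5--b-->S2 (seen)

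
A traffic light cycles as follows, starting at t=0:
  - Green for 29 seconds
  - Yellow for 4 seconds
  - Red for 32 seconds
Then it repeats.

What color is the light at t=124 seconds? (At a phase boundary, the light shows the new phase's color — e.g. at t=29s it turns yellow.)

Cycle length = 29 + 4 + 32 = 65s
t = 124, phase_t = 124 mod 65 = 59
59 >= 33 → RED

Answer: red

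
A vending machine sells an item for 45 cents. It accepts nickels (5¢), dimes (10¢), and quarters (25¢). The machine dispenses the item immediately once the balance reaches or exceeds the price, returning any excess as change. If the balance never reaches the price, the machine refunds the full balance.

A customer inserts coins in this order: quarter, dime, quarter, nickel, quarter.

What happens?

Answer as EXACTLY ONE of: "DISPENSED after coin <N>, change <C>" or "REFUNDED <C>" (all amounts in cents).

Answer: DISPENSED after coin 3, change 15

Derivation:
Price: 45¢
Coin 1 (quarter, 25¢): balance = 25¢
Coin 2 (dime, 10¢): balance = 35¢
Coin 3 (quarter, 25¢): balance = 60¢
  → balance >= price → DISPENSE, change = 60 - 45 = 15¢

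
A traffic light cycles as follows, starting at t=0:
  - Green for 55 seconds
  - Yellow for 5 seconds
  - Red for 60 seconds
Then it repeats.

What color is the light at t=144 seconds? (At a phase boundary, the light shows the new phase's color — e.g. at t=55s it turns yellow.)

Answer: green

Derivation:
Cycle length = 55 + 5 + 60 = 120s
t = 144, phase_t = 144 mod 120 = 24
24 < 55 (green end) → GREEN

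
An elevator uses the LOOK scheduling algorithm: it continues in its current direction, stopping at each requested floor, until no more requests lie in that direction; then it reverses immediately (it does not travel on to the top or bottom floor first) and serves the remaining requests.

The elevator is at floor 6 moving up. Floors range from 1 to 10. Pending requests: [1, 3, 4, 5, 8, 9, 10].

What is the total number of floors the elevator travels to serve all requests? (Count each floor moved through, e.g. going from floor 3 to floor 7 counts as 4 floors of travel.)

Start at floor 6 moving up, LOOK stop order: [8, 9, 10, 5, 4, 3, 1]
  6 → 8: |8-6| = 2, total = 2
  8 → 9: |9-8| = 1, total = 3
  9 → 10: |10-9| = 1, total = 4
  10 → 5: |5-10| = 5, total = 9
  5 → 4: |4-5| = 1, total = 10
  4 → 3: |3-4| = 1, total = 11
  3 → 1: |1-3| = 2, total = 13

Answer: 13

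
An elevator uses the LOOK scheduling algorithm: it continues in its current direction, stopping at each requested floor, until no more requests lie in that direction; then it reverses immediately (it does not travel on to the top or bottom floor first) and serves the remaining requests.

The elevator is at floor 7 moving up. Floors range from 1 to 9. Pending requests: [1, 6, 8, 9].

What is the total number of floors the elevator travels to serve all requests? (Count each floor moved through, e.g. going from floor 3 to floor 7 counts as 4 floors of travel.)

Answer: 10

Derivation:
Start at floor 7 moving up, LOOK stop order: [8, 9, 6, 1]
  7 → 8: |8-7| = 1, total = 1
  8 → 9: |9-8| = 1, total = 2
  9 → 6: |6-9| = 3, total = 5
  6 → 1: |1-6| = 5, total = 10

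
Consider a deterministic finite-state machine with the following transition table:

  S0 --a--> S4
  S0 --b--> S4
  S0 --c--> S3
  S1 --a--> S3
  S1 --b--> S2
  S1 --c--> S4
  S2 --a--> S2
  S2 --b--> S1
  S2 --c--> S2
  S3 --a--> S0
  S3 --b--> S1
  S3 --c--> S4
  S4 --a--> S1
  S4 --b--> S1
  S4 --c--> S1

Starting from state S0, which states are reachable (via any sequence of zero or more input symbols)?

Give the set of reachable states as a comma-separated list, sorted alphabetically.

BFS from S0:
  visit S0: S0--a-->S4 (new), S0--b-->S4 (seen), S0--c-->S3 (new)
  visit S4: S4--a-->S1 (new), S4--b-->S1 (seen), S4--c-->S1 (seen)
  visit S3: S3--a-->S0 (seen), S3--b-->S1 (seen), S3--c-->S4 (seen)
  visit S1: S1--a-->S3 (seen), S1--b-->S2 (new), S1--c-->S4 (seen)
  visit S2: S2--a-->S2 (seen), S2--b-->S1 (seen), S2--c-->S2 (seen)

Answer: S0, S1, S2, S3, S4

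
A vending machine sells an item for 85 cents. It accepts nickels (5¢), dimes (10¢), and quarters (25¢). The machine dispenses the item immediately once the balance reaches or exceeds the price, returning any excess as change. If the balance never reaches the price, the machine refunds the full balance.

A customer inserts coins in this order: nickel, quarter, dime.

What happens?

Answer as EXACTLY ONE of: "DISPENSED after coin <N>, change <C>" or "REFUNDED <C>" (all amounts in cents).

Answer: REFUNDED 40

Derivation:
Price: 85¢
Coin 1 (nickel, 5¢): balance = 5¢
Coin 2 (quarter, 25¢): balance = 30¢
Coin 3 (dime, 10¢): balance = 40¢
All coins inserted, balance 40¢ < price 85¢ → REFUND 40¢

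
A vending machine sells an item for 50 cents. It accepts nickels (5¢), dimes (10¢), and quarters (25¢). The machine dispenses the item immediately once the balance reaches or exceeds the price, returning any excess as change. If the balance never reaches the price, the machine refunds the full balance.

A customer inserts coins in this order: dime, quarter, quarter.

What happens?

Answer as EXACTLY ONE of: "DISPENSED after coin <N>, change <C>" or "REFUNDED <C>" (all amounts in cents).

Price: 50¢
Coin 1 (dime, 10¢): balance = 10¢
Coin 2 (quarter, 25¢): balance = 35¢
Coin 3 (quarter, 25¢): balance = 60¢
  → balance >= price → DISPENSE, change = 60 - 50 = 10¢

Answer: DISPENSED after coin 3, change 10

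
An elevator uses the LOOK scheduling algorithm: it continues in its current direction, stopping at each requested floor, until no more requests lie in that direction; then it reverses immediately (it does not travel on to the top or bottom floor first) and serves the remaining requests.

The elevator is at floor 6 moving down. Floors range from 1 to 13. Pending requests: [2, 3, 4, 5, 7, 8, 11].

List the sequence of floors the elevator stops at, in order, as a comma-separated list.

Current: 6, moving DOWN
Serve below first (descending): [5, 4, 3, 2]
Then reverse, serve above (ascending): [7, 8, 11]

Answer: 5, 4, 3, 2, 7, 8, 11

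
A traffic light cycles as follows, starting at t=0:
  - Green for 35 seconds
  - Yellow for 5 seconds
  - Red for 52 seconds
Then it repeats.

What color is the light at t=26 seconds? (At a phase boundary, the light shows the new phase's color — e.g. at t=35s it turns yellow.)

Answer: green

Derivation:
Cycle length = 35 + 5 + 52 = 92s
t = 26, phase_t = 26 mod 92 = 26
26 < 35 (green end) → GREEN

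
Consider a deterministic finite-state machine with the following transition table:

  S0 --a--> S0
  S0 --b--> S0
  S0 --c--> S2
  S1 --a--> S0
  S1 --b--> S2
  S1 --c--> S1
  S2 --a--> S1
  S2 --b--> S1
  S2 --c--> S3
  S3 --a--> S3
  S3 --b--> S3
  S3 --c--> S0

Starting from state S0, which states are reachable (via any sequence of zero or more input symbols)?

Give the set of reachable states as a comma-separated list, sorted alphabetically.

BFS from S0:
  visit S0: S0--a-->S0 (seen), S0--b-->S0 (seen), S0--c-->S2 (new)
  visit S2: S2--a-->S1 (new), S2--b-->S1 (seen), S2--c-->S3 (new)
  visit S1: S1--a-->S0 (seen), S1--b-->S2 (seen), S1--c-->S1 (seen)
  visit S3: S3--a-->S3 (seen), S3--b-->S3 (seen), S3--c-->S0 (seen)

Answer: S0, S1, S2, S3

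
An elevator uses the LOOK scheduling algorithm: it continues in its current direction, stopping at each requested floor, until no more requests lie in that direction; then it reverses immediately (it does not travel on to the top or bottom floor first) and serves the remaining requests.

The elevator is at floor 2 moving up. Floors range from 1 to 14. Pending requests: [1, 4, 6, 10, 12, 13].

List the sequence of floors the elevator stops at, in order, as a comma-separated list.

Current: 2, moving UP
Serve above first (ascending): [4, 6, 10, 12, 13]
Then reverse, serve below (descending): [1]

Answer: 4, 6, 10, 12, 13, 1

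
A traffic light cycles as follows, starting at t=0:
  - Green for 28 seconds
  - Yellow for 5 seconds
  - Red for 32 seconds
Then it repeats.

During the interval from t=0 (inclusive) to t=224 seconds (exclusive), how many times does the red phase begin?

Answer: 3

Derivation:
Cycle = 28+5+32 = 65s
red phase starts at t = k*65 + 33 for k=0,1,2,...
Need k*65+33 < 224 → k < 2.938
k ∈ {0, ..., 2} → 3 starts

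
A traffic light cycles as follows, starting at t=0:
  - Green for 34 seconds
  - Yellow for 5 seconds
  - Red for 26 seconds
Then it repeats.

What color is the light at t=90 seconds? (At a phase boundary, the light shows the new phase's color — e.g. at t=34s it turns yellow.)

Cycle length = 34 + 5 + 26 = 65s
t = 90, phase_t = 90 mod 65 = 25
25 < 34 (green end) → GREEN

Answer: green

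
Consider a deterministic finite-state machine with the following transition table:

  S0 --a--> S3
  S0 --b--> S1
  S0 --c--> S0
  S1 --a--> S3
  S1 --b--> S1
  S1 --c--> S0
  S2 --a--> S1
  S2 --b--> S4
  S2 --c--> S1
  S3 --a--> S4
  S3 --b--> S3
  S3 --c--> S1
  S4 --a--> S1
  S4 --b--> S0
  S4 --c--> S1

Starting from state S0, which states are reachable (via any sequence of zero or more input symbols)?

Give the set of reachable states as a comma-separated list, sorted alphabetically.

BFS from S0:
  visit S0: S0--a-->S3 (new), S0--b-->S1 (new), S0--c-->S0 (seen)
  visit S3: S3--a-->S4 (new), S3--b-->S3 (seen), S3--c-->S1 (seen)
  visit S1: S1--a-->S3 (seen), S1--b-->S1 (seen), S1--c-->S0 (seen)
  visit S4: S4--a-->S1 (seen), S4--b-->S0 (seen), S4--c-->S1 (seen)

Answer: S0, S1, S3, S4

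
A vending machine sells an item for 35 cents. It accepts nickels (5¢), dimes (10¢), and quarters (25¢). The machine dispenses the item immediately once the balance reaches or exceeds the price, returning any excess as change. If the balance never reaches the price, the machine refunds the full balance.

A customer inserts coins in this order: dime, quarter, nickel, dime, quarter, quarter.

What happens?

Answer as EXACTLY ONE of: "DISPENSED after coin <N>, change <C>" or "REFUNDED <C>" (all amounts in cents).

Price: 35¢
Coin 1 (dime, 10¢): balance = 10¢
Coin 2 (quarter, 25¢): balance = 35¢
  → balance >= price → DISPENSE, change = 35 - 35 = 0¢

Answer: DISPENSED after coin 2, change 0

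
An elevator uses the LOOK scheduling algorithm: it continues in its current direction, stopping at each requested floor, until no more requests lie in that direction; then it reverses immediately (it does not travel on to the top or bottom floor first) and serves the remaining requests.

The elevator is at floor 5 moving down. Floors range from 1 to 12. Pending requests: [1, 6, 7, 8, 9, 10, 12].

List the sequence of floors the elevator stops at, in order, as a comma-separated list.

Current: 5, moving DOWN
Serve below first (descending): [1]
Then reverse, serve above (ascending): [6, 7, 8, 9, 10, 12]

Answer: 1, 6, 7, 8, 9, 10, 12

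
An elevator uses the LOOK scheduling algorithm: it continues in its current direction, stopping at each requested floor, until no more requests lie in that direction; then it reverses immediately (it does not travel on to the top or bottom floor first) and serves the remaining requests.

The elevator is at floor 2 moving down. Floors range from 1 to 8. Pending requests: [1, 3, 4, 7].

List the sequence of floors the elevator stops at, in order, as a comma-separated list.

Current: 2, moving DOWN
Serve below first (descending): [1]
Then reverse, serve above (ascending): [3, 4, 7]

Answer: 1, 3, 4, 7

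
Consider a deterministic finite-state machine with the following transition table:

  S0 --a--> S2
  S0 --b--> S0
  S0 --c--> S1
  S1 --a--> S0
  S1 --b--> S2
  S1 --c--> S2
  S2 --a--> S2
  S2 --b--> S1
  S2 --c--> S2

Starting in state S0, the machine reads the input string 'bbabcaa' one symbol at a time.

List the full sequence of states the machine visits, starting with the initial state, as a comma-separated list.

Start: S0
  read 'b': S0 --b--> S0
  read 'b': S0 --b--> S0
  read 'a': S0 --a--> S2
  read 'b': S2 --b--> S1
  read 'c': S1 --c--> S2
  read 'a': S2 --a--> S2
  read 'a': S2 --a--> S2

Answer: S0, S0, S0, S2, S1, S2, S2, S2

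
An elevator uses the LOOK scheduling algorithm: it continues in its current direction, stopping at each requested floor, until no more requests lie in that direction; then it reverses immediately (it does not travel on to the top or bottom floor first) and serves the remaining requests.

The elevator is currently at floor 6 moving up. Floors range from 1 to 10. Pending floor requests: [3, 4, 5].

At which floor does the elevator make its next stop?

Current floor: 6, direction: up
Requests above: []
Requests below: [3, 4, 5]
Moving up but no requests above → reverse; nearest below is max([3, 4, 5]) = 5

Answer: 5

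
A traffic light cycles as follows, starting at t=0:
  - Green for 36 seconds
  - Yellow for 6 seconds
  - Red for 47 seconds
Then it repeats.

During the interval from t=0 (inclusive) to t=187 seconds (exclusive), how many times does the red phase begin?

Cycle = 36+6+47 = 89s
red phase starts at t = k*89 + 42 for k=0,1,2,...
Need k*89+42 < 187 → k < 1.629
k ∈ {0, ..., 1} → 2 starts

Answer: 2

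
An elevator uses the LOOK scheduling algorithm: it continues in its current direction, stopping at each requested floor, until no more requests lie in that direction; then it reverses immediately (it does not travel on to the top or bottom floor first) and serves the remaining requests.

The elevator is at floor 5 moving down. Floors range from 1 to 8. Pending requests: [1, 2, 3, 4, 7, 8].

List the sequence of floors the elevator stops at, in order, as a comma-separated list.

Answer: 4, 3, 2, 1, 7, 8

Derivation:
Current: 5, moving DOWN
Serve below first (descending): [4, 3, 2, 1]
Then reverse, serve above (ascending): [7, 8]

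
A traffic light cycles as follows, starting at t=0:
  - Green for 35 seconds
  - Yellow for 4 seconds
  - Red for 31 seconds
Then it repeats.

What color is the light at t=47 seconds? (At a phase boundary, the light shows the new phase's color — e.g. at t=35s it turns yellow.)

Answer: red

Derivation:
Cycle length = 35 + 4 + 31 = 70s
t = 47, phase_t = 47 mod 70 = 47
47 >= 39 → RED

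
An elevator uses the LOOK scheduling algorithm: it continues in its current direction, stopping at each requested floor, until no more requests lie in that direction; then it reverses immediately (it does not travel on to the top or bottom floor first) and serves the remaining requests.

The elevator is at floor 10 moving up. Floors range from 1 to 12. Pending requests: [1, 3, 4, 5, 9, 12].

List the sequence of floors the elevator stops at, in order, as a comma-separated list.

Current: 10, moving UP
Serve above first (ascending): [12]
Then reverse, serve below (descending): [9, 5, 4, 3, 1]

Answer: 12, 9, 5, 4, 3, 1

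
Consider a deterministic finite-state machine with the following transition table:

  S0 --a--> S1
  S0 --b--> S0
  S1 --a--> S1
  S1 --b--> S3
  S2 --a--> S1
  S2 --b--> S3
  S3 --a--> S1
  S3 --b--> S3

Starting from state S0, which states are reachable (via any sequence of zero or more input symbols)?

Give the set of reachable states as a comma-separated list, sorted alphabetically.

Answer: S0, S1, S3

Derivation:
BFS from S0:
  visit S0: S0--a-->S1 (new), S0--b-->S0 (seen)
  visit S1: S1--a-->S1 (seen), S1--b-->S3 (new)
  visit S3: S3--a-->S1 (seen), S3--b-->S3 (seen)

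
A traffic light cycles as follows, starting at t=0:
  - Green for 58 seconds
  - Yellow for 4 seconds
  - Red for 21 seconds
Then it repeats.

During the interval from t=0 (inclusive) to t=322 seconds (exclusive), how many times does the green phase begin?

Answer: 4

Derivation:
Cycle = 58+4+21 = 83s
green phase starts at t = k*83 + 0 for k=0,1,2,...
Need k*83+0 < 322 → k < 3.880
k ∈ {0, ..., 3} → 4 starts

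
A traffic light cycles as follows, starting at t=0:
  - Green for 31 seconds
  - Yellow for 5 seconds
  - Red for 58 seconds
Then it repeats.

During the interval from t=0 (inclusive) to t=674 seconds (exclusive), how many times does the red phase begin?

Cycle = 31+5+58 = 94s
red phase starts at t = k*94 + 36 for k=0,1,2,...
Need k*94+36 < 674 → k < 6.787
k ∈ {0, ..., 6} → 7 starts

Answer: 7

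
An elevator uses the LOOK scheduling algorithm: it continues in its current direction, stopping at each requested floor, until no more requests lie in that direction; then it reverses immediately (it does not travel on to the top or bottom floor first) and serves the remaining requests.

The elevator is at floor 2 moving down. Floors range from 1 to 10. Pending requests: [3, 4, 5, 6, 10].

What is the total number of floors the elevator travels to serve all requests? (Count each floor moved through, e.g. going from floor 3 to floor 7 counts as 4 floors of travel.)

Start at floor 2 moving down, LOOK stop order: [3, 4, 5, 6, 10]
  2 → 3: |3-2| = 1, total = 1
  3 → 4: |4-3| = 1, total = 2
  4 → 5: |5-4| = 1, total = 3
  5 → 6: |6-5| = 1, total = 4
  6 → 10: |10-6| = 4, total = 8

Answer: 8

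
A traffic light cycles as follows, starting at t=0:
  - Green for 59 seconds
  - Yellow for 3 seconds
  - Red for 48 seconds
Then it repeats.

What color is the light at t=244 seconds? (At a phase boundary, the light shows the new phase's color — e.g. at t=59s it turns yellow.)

Cycle length = 59 + 3 + 48 = 110s
t = 244, phase_t = 244 mod 110 = 24
24 < 59 (green end) → GREEN

Answer: green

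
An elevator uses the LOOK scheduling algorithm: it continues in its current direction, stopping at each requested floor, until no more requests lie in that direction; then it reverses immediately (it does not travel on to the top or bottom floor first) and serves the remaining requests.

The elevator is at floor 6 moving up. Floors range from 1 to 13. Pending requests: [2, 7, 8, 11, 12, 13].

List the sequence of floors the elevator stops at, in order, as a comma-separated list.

Answer: 7, 8, 11, 12, 13, 2

Derivation:
Current: 6, moving UP
Serve above first (ascending): [7, 8, 11, 12, 13]
Then reverse, serve below (descending): [2]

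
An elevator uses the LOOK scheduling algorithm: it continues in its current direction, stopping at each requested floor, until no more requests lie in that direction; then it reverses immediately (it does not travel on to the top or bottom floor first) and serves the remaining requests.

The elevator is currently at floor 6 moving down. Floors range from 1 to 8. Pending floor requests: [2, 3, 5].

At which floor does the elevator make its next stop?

Current floor: 6, direction: down
Requests above: []
Requests below: [2, 3, 5]
Moving down and requests lie below → nearest below is max([2, 3, 5]) = 5

Answer: 5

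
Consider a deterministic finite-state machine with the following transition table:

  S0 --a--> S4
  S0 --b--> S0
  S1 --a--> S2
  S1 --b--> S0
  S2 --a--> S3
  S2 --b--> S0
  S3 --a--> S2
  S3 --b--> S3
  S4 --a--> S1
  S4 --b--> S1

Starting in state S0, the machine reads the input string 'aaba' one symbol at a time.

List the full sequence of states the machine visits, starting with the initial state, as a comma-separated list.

Answer: S0, S4, S1, S0, S4

Derivation:
Start: S0
  read 'a': S0 --a--> S4
  read 'a': S4 --a--> S1
  read 'b': S1 --b--> S0
  read 'a': S0 --a--> S4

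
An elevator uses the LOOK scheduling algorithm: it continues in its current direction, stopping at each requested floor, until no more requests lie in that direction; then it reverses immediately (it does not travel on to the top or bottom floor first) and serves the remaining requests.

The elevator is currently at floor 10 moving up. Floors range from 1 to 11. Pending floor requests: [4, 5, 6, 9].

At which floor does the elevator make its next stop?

Answer: 9

Derivation:
Current floor: 10, direction: up
Requests above: []
Requests below: [4, 5, 6, 9]
Moving up but no requests above → reverse; nearest below is max([4, 5, 6, 9]) = 9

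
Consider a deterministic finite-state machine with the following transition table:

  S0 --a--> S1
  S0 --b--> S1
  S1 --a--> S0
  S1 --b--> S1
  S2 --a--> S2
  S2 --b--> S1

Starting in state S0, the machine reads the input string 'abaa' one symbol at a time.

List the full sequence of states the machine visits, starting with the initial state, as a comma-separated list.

Start: S0
  read 'a': S0 --a--> S1
  read 'b': S1 --b--> S1
  read 'a': S1 --a--> S0
  read 'a': S0 --a--> S1

Answer: S0, S1, S1, S0, S1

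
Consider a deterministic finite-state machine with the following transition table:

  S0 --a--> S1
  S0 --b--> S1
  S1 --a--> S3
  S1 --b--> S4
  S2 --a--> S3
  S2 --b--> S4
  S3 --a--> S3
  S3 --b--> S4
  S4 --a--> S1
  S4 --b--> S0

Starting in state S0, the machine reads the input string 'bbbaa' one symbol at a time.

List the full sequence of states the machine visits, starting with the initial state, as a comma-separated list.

Start: S0
  read 'b': S0 --b--> S1
  read 'b': S1 --b--> S4
  read 'b': S4 --b--> S0
  read 'a': S0 --a--> S1
  read 'a': S1 --a--> S3

Answer: S0, S1, S4, S0, S1, S3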